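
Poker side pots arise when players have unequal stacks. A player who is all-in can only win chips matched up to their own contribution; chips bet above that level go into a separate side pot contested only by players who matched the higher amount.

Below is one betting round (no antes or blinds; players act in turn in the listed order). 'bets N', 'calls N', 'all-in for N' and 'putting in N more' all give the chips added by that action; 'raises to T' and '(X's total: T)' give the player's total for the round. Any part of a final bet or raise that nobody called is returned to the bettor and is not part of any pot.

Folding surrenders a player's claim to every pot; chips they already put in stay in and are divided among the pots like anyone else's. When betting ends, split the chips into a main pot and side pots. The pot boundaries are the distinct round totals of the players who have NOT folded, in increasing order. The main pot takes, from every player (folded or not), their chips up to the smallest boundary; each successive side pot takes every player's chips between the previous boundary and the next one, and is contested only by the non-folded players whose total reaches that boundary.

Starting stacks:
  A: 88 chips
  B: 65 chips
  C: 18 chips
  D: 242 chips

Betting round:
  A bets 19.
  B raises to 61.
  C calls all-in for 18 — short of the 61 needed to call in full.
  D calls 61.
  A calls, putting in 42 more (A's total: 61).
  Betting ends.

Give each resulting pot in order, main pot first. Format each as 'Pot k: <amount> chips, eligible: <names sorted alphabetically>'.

Pot 1: 72 chips, eligible: A, B, C, D
Pot 2: 129 chips, eligible: A, B, D

Derivation:
Contributions: A=61, B=61, C=18, D=61
Pot levels (distinct totals of non-folded players): 18, 61
Layer 1-18: 18 each from A, B, C, D = 18*4 = 72 chips; eligible A, B, C, D
Layer 19-61: 43 each from A, B, D = 43*3 = 129 chips; eligible A, B, D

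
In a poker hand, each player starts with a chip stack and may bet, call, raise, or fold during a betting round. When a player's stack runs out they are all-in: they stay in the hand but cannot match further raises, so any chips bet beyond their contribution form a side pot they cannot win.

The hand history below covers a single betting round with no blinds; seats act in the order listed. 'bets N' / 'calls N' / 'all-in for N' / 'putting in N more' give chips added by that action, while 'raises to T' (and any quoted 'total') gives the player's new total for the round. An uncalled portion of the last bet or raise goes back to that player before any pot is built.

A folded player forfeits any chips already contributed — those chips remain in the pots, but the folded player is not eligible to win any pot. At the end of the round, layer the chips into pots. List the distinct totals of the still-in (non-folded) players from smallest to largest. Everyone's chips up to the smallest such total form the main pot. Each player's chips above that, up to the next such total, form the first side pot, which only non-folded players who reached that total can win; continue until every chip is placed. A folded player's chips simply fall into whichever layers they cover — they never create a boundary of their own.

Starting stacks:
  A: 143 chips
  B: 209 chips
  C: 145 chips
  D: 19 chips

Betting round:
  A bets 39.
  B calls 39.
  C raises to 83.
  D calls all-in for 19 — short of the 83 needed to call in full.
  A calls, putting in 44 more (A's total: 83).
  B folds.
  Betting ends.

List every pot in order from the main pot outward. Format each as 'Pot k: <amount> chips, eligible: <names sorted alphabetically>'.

Contributions: A=83, B=39, C=83, D=19
Folded: B
Pot levels (distinct totals of non-folded players): 19, 83
Layer 1-19: 19 each from A, B, C, D = 19*4 = 76 chips; eligible A, C, D
Layer 20-83: A 64 + B 20 + C 64 = 148 chips; eligible A, C

Pot 1: 76 chips, eligible: A, C, D
Pot 2: 148 chips, eligible: A, C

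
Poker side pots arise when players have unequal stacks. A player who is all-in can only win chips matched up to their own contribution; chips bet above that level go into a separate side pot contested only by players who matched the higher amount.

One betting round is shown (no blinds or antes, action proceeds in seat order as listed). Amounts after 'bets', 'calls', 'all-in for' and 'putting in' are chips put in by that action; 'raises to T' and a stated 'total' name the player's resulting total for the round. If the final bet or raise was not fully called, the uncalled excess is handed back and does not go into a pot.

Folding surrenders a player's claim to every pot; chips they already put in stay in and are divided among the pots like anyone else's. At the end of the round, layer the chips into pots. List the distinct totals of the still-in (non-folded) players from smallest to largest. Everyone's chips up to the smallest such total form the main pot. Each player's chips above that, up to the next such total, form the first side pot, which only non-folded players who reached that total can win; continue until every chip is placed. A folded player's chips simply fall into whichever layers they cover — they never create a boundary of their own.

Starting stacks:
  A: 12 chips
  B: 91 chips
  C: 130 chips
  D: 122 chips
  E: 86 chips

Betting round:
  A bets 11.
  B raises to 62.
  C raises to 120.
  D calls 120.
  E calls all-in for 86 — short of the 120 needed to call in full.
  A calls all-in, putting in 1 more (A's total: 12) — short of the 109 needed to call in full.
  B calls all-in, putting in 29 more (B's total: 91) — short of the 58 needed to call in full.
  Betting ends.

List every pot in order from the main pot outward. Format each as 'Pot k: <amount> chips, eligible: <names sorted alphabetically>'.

Contributions: A=12, B=91, C=120, D=120, E=86
Pot levels (distinct totals of non-folded players): 12, 86, 91, 120
Layer 1-12: 12 each from A, B, C, D, E = 12*5 = 60 chips; eligible A, B, C, D, E
Layer 13-86: 74 each from B, C, D, E = 74*4 = 296 chips; eligible B, C, D, E
Layer 87-91: 5 each from B, C, D = 5*3 = 15 chips; eligible B, C, D
Layer 92-120: 29 each from C, D = 29*2 = 58 chips; eligible C, D

Pot 1: 60 chips, eligible: A, B, C, D, E
Pot 2: 296 chips, eligible: B, C, D, E
Pot 3: 15 chips, eligible: B, C, D
Pot 4: 58 chips, eligible: C, D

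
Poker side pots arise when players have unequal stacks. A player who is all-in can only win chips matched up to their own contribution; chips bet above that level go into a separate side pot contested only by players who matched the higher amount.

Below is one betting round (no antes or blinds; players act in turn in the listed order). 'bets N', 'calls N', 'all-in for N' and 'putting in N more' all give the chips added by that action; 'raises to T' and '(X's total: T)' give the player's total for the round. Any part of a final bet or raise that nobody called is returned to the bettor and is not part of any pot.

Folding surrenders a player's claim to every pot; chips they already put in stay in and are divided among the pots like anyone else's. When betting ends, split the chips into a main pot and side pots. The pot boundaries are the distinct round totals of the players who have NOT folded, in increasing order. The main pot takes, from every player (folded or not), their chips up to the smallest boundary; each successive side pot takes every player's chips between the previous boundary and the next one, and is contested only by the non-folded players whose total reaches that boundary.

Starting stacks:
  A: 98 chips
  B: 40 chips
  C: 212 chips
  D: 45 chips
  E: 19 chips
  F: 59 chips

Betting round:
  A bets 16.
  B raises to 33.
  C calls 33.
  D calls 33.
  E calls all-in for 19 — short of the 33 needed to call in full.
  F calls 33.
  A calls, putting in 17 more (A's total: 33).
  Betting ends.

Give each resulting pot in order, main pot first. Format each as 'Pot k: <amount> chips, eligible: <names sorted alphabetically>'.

Pot 1: 114 chips, eligible: A, B, C, D, E, F
Pot 2: 70 chips, eligible: A, B, C, D, F

Derivation:
Contributions: A=33, B=33, C=33, D=33, E=19, F=33
Pot levels (distinct totals of non-folded players): 19, 33
Layer 1-19: 19 each from A, B, C, D, E, F = 19*6 = 114 chips; eligible A, B, C, D, E, F
Layer 20-33: 14 each from A, B, C, D, F = 14*5 = 70 chips; eligible A, B, C, D, F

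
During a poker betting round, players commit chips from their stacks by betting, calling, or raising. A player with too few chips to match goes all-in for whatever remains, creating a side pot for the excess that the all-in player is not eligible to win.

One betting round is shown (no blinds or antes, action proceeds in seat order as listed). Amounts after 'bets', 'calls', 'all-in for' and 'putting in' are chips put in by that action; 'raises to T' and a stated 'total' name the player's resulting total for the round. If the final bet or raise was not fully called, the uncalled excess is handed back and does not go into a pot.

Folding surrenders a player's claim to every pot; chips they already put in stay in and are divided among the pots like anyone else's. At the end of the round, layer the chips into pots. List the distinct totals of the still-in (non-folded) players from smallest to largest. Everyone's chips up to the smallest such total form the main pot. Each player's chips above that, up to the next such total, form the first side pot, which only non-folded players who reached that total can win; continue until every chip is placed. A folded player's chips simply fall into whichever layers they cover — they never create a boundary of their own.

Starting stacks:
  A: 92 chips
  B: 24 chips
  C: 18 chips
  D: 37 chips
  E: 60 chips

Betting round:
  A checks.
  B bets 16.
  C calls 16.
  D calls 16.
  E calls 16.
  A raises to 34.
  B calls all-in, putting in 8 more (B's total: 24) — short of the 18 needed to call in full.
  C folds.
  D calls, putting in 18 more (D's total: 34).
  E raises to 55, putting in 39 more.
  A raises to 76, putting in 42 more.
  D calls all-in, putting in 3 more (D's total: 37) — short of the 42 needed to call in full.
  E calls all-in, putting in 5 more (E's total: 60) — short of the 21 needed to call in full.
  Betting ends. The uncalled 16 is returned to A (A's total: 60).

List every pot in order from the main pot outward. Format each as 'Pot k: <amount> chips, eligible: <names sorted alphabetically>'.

Pot 1: 112 chips, eligible: A, B, D, E
Pot 2: 39 chips, eligible: A, D, E
Pot 3: 46 chips, eligible: A, E

Derivation:
Contributions (after 16 returned to A): A=60, B=24, C=16, D=37, E=60
Folded: C
Pot levels (distinct totals of non-folded players): 24, 37, 60
Layer 1-24: A 24 + B 24 + C 16 + D 24 + E 24 = 112 chips; eligible A, B, D, E
Layer 25-37: 13 each from A, D, E = 13*3 = 39 chips; eligible A, D, E
Layer 38-60: 23 each from A, E = 23*2 = 46 chips; eligible A, E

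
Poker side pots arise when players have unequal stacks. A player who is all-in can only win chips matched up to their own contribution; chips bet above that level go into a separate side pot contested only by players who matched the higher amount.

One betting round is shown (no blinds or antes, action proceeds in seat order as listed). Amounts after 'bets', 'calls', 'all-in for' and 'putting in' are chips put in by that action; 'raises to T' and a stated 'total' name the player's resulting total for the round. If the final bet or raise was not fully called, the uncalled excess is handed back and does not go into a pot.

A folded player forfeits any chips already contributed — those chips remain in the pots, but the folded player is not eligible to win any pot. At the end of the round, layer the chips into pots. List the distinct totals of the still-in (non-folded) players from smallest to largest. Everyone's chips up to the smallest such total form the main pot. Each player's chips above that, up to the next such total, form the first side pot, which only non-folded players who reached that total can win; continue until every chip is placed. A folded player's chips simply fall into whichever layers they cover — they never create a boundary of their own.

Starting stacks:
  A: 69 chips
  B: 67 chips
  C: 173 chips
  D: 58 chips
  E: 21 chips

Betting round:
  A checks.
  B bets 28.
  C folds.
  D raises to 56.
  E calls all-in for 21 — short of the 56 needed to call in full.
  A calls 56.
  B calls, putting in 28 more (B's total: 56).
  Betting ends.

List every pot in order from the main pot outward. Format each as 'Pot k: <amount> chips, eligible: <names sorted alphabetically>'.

Pot 1: 84 chips, eligible: A, B, D, E
Pot 2: 105 chips, eligible: A, B, D

Derivation:
Contributions: A=56, B=56, D=56, E=21
Folded: C
Pot levels (distinct totals of non-folded players): 21, 56
Layer 1-21: 21 each from A, B, D, E = 21*4 = 84 chips; eligible A, B, D, E
Layer 22-56: 35 each from A, B, D = 35*3 = 105 chips; eligible A, B, D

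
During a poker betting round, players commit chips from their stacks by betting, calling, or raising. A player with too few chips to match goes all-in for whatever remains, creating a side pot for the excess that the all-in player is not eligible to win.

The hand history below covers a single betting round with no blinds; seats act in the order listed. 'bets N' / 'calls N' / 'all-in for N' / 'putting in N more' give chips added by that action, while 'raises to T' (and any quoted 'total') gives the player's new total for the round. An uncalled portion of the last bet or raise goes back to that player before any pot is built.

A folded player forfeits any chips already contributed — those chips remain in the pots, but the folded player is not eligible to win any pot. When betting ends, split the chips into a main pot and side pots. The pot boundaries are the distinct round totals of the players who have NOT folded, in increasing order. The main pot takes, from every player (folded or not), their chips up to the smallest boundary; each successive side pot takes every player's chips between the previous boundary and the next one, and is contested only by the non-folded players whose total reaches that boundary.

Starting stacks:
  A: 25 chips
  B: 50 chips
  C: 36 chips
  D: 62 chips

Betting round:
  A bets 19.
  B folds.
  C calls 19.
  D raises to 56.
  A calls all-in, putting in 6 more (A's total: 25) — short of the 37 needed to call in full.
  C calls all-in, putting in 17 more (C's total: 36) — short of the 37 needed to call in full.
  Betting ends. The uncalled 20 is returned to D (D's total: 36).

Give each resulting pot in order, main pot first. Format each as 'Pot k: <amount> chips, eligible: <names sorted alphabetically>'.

Contributions (after 20 returned to D): A=25, C=36, D=36
Folded: B
Pot levels (distinct totals of non-folded players): 25, 36
Layer 1-25: 25 each from A, C, D = 25*3 = 75 chips; eligible A, C, D
Layer 26-36: 11 each from C, D = 11*2 = 22 chips; eligible C, D

Pot 1: 75 chips, eligible: A, C, D
Pot 2: 22 chips, eligible: C, D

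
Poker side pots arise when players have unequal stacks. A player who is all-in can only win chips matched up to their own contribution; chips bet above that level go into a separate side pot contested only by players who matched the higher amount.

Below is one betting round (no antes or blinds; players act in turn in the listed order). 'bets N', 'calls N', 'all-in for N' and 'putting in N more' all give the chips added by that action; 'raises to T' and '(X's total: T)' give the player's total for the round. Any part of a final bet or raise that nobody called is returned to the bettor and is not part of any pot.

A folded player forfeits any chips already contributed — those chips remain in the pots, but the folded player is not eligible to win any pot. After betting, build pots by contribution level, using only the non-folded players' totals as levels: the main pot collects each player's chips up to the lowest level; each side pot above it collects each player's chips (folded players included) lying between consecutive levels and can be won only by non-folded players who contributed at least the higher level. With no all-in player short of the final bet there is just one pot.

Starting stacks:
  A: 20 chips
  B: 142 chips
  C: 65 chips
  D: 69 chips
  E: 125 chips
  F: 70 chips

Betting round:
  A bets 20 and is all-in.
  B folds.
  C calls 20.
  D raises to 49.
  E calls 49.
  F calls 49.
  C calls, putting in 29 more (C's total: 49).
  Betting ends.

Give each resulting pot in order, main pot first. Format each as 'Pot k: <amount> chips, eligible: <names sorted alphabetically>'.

Pot 1: 100 chips, eligible: A, C, D, E, F
Pot 2: 116 chips, eligible: C, D, E, F

Derivation:
Contributions: A=20, C=49, D=49, E=49, F=49
Folded: B
Pot levels (distinct totals of non-folded players): 20, 49
Layer 1-20: 20 each from A, C, D, E, F = 20*5 = 100 chips; eligible A, C, D, E, F
Layer 21-49: 29 each from C, D, E, F = 29*4 = 116 chips; eligible C, D, E, F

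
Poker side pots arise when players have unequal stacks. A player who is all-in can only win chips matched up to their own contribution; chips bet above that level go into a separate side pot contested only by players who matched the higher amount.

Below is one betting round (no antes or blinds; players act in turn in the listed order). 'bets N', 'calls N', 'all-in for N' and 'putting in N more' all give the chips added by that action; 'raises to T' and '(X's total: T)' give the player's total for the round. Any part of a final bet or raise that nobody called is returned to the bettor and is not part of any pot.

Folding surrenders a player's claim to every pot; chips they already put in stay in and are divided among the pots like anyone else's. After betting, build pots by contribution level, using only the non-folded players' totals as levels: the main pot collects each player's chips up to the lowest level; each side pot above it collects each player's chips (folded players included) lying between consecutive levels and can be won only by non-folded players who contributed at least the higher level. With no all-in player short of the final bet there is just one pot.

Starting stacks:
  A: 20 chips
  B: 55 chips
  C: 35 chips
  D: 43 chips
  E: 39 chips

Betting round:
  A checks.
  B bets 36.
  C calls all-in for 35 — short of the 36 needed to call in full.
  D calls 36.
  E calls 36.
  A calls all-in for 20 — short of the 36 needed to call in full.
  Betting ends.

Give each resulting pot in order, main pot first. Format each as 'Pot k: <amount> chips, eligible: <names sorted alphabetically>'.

Pot 1: 100 chips, eligible: A, B, C, D, E
Pot 2: 60 chips, eligible: B, C, D, E
Pot 3: 3 chips, eligible: B, D, E

Derivation:
Contributions: A=20, B=36, C=35, D=36, E=36
Pot levels (distinct totals of non-folded players): 20, 35, 36
Layer 1-20: 20 each from A, B, C, D, E = 20*5 = 100 chips; eligible A, B, C, D, E
Layer 21-35: 15 each from B, C, D, E = 15*4 = 60 chips; eligible B, C, D, E
Layer 36-36: 1 each from B, D, E = 1*3 = 3 chips; eligible B, D, E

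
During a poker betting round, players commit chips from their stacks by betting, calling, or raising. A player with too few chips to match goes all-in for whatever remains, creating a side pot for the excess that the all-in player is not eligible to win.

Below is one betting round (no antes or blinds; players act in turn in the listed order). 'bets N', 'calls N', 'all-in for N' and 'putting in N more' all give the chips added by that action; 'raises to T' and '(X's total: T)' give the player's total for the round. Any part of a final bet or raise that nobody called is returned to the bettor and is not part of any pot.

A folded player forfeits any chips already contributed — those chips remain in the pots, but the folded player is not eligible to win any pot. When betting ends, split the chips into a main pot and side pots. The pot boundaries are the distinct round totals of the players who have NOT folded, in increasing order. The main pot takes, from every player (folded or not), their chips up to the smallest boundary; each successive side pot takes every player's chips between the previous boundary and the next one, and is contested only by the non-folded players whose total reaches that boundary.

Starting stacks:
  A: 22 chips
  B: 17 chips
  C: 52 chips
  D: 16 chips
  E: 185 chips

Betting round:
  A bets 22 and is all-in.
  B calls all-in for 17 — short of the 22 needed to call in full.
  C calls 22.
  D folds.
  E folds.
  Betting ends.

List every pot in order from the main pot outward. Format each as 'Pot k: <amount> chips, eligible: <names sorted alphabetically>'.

Pot 1: 51 chips, eligible: A, B, C
Pot 2: 10 chips, eligible: A, C

Derivation:
Contributions: A=22, B=17, C=22
Folded: D, E
Pot levels (distinct totals of non-folded players): 17, 22
Layer 1-17: 17 each from A, B, C = 17*3 = 51 chips; eligible A, B, C
Layer 18-22: 5 each from A, C = 5*2 = 10 chips; eligible A, C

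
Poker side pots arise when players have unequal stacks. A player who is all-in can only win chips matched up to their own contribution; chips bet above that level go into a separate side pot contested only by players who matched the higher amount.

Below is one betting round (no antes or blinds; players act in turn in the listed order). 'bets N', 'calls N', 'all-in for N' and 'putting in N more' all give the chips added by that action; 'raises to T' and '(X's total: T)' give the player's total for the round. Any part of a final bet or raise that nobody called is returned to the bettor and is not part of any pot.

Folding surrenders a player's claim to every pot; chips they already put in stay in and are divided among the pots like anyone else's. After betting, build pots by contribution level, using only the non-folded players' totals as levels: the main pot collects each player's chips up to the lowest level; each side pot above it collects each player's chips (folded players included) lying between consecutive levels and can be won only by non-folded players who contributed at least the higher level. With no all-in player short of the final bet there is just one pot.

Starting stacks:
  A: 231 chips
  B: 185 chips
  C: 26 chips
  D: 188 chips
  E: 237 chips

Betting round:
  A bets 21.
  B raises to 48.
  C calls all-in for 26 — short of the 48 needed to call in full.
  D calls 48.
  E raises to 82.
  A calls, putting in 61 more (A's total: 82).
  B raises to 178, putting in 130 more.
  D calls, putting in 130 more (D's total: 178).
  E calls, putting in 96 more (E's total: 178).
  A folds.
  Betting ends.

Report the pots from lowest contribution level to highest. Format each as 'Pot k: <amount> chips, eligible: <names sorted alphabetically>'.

Contributions: A=82, B=178, C=26, D=178, E=178
Folded: A
Pot levels (distinct totals of non-folded players): 26, 178
Layer 1-26: 26 each from A, B, C, D, E = 26*5 = 130 chips; eligible B, C, D, E
Layer 27-178: A 56 + B 152 + D 152 + E 152 = 512 chips; eligible B, D, E

Pot 1: 130 chips, eligible: B, C, D, E
Pot 2: 512 chips, eligible: B, D, E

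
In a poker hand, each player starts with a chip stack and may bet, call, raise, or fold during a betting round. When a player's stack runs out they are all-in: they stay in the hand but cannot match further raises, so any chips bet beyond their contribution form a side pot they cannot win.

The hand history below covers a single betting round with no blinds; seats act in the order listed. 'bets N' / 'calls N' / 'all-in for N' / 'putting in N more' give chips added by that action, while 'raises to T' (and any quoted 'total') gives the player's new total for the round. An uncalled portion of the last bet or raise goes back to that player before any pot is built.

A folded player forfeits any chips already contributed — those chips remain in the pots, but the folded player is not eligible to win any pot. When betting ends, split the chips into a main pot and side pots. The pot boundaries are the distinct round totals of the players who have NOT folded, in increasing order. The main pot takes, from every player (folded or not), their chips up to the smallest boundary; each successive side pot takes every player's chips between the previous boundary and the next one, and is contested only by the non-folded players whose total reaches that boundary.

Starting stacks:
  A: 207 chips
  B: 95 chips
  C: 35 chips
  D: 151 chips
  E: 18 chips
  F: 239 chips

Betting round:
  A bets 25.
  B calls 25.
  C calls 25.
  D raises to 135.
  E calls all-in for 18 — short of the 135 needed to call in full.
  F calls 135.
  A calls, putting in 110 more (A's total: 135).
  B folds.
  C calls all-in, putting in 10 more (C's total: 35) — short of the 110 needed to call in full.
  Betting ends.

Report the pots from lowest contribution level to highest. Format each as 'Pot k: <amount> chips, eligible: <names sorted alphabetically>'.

Contributions: A=135, B=25, C=35, D=135, E=18, F=135
Folded: B
Pot levels (distinct totals of non-folded players): 18, 35, 135
Layer 1-18: 18 each from A, B, C, D, E, F = 18*6 = 108 chips; eligible A, C, D, E, F
Layer 19-35: A 17 + B 7 + C 17 + D 17 + F 17 = 75 chips; eligible A, C, D, F
Layer 36-135: 100 each from A, D, F = 100*3 = 300 chips; eligible A, D, F

Pot 1: 108 chips, eligible: A, C, D, E, F
Pot 2: 75 chips, eligible: A, C, D, F
Pot 3: 300 chips, eligible: A, D, F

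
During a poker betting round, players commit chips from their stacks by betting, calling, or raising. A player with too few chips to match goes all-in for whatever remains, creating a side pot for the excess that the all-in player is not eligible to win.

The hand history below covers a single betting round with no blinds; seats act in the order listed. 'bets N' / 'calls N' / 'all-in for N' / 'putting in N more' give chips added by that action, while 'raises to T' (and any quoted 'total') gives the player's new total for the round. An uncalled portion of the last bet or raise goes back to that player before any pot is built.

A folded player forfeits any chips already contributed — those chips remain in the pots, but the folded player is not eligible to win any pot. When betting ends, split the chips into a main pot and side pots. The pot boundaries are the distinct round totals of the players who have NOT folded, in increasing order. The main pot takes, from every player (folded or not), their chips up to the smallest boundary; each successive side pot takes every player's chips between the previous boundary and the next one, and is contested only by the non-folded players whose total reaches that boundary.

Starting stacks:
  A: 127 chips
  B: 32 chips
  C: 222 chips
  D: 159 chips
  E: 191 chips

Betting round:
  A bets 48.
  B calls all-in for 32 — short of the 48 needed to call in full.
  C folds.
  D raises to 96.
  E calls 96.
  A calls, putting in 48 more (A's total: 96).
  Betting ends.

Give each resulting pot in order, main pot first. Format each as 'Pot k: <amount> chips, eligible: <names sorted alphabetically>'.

Pot 1: 128 chips, eligible: A, B, D, E
Pot 2: 192 chips, eligible: A, D, E

Derivation:
Contributions: A=96, B=32, D=96, E=96
Folded: C
Pot levels (distinct totals of non-folded players): 32, 96
Layer 1-32: 32 each from A, B, D, E = 32*4 = 128 chips; eligible A, B, D, E
Layer 33-96: 64 each from A, D, E = 64*3 = 192 chips; eligible A, D, E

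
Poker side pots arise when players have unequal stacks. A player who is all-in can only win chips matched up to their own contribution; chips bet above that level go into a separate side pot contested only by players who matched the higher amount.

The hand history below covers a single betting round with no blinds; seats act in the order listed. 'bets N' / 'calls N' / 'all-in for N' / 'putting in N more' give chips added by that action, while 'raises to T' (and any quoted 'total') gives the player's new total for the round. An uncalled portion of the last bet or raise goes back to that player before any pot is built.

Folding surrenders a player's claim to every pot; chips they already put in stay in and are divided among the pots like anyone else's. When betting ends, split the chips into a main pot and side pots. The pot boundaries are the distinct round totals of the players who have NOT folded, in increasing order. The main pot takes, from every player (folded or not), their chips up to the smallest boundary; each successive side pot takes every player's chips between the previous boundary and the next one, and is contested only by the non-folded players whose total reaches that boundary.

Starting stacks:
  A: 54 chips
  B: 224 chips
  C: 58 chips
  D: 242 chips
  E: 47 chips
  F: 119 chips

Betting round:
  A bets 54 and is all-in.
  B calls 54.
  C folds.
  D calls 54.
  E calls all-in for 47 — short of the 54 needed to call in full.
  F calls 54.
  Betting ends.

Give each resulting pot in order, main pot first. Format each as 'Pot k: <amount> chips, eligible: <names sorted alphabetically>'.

Contributions: A=54, B=54, D=54, E=47, F=54
Folded: C
Pot levels (distinct totals of non-folded players): 47, 54
Layer 1-47: 47 each from A, B, D, E, F = 47*5 = 235 chips; eligible A, B, D, E, F
Layer 48-54: 7 each from A, B, D, F = 7*4 = 28 chips; eligible A, B, D, F

Pot 1: 235 chips, eligible: A, B, D, E, F
Pot 2: 28 chips, eligible: A, B, D, F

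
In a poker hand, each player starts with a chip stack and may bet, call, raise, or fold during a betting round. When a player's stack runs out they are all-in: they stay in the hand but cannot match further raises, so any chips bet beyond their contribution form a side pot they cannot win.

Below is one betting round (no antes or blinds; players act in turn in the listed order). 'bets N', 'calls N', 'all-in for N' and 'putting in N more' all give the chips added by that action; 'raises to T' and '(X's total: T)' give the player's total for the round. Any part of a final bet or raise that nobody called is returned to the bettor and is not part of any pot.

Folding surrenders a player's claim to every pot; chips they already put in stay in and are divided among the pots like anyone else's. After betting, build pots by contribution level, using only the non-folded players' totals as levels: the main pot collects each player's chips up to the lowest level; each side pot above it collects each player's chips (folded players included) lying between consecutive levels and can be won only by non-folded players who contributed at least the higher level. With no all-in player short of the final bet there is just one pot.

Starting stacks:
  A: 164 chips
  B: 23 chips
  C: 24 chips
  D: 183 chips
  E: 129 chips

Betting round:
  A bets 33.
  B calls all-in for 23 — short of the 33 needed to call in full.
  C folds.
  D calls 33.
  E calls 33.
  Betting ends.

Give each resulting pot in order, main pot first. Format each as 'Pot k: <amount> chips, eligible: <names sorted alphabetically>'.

Pot 1: 92 chips, eligible: A, B, D, E
Pot 2: 30 chips, eligible: A, D, E

Derivation:
Contributions: A=33, B=23, D=33, E=33
Folded: C
Pot levels (distinct totals of non-folded players): 23, 33
Layer 1-23: 23 each from A, B, D, E = 23*4 = 92 chips; eligible A, B, D, E
Layer 24-33: 10 each from A, D, E = 10*3 = 30 chips; eligible A, D, E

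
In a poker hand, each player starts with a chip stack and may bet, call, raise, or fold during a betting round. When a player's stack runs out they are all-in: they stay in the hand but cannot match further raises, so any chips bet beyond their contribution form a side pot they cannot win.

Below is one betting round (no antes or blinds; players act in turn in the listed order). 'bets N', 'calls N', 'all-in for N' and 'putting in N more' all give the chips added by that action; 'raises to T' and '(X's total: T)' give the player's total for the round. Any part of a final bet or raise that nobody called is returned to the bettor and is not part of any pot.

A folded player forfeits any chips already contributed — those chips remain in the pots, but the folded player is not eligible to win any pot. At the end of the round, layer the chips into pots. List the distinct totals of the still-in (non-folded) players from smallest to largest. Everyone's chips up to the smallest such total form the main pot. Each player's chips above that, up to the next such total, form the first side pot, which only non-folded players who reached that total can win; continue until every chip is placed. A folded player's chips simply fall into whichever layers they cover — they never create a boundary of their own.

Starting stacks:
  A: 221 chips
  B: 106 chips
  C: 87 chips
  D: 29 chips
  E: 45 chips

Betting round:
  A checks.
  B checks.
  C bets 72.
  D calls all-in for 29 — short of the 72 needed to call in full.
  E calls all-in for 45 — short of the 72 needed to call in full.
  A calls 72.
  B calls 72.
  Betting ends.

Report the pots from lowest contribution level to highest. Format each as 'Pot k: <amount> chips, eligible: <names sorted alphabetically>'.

Contributions: A=72, B=72, C=72, D=29, E=45
Pot levels (distinct totals of non-folded players): 29, 45, 72
Layer 1-29: 29 each from A, B, C, D, E = 29*5 = 145 chips; eligible A, B, C, D, E
Layer 30-45: 16 each from A, B, C, E = 16*4 = 64 chips; eligible A, B, C, E
Layer 46-72: 27 each from A, B, C = 27*3 = 81 chips; eligible A, B, C

Pot 1: 145 chips, eligible: A, B, C, D, E
Pot 2: 64 chips, eligible: A, B, C, E
Pot 3: 81 chips, eligible: A, B, C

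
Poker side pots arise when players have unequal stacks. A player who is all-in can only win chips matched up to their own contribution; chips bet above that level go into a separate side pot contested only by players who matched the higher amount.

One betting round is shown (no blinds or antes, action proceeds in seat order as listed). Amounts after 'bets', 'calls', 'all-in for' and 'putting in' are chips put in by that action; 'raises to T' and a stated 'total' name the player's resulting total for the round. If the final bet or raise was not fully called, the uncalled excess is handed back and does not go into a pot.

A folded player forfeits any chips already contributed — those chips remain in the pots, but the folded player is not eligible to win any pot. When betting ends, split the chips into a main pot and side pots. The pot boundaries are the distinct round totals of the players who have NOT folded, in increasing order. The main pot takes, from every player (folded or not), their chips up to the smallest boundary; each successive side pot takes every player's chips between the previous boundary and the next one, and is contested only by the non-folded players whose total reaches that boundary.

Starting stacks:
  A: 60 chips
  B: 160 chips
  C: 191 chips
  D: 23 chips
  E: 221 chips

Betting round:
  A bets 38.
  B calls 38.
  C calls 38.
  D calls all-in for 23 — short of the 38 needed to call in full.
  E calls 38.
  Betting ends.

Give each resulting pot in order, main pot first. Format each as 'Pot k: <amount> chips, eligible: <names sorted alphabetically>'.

Contributions: A=38, B=38, C=38, D=23, E=38
Pot levels (distinct totals of non-folded players): 23, 38
Layer 1-23: 23 each from A, B, C, D, E = 23*5 = 115 chips; eligible A, B, C, D, E
Layer 24-38: 15 each from A, B, C, E = 15*4 = 60 chips; eligible A, B, C, E

Pot 1: 115 chips, eligible: A, B, C, D, E
Pot 2: 60 chips, eligible: A, B, C, E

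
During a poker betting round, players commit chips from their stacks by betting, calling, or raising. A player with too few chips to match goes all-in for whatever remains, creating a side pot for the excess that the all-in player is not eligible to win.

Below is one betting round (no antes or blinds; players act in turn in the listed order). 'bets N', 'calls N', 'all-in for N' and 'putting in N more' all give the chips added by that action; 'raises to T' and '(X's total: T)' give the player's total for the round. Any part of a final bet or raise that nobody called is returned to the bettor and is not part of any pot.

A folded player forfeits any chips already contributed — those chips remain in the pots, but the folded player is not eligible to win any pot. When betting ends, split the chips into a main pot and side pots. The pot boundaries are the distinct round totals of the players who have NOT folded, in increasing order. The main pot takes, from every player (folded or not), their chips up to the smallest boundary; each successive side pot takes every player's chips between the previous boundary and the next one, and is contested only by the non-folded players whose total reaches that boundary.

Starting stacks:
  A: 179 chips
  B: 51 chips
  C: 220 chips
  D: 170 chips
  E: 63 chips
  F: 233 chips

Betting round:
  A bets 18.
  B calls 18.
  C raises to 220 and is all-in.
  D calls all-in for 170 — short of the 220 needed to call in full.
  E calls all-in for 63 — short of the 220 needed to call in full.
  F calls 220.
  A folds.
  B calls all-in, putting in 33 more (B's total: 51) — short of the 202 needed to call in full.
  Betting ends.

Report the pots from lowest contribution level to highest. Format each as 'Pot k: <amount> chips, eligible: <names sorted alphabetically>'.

Contributions: A=18, B=51, C=220, D=170, E=63, F=220
Folded: A
Pot levels (distinct totals of non-folded players): 51, 63, 170, 220
Layer 1-51: A 18 + B 51 + C 51 + D 51 + E 51 + F 51 = 273 chips; eligible B, C, D, E, F
Layer 52-63: 12 each from C, D, E, F = 12*4 = 48 chips; eligible C, D, E, F
Layer 64-170: 107 each from C, D, F = 107*3 = 321 chips; eligible C, D, F
Layer 171-220: 50 each from C, F = 50*2 = 100 chips; eligible C, F

Pot 1: 273 chips, eligible: B, C, D, E, F
Pot 2: 48 chips, eligible: C, D, E, F
Pot 3: 321 chips, eligible: C, D, F
Pot 4: 100 chips, eligible: C, F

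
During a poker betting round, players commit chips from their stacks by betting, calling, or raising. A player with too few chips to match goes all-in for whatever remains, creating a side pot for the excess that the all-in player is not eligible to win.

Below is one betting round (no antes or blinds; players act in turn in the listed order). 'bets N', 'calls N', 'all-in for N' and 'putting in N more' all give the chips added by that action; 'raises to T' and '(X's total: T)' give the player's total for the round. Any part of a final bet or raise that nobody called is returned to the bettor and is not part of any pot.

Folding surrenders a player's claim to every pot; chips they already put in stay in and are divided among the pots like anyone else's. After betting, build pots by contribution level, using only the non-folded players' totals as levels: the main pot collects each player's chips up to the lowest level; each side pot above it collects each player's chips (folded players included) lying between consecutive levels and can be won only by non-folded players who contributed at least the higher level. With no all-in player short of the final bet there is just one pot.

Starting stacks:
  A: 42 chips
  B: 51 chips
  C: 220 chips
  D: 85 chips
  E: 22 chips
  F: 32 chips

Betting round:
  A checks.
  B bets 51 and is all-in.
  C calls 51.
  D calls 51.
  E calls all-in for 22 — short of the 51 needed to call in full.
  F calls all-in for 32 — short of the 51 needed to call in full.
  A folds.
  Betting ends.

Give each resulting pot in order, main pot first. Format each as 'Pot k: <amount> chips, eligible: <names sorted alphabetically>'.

Contributions: B=51, C=51, D=51, E=22, F=32
Folded: A
Pot levels (distinct totals of non-folded players): 22, 32, 51
Layer 1-22: 22 each from B, C, D, E, F = 22*5 = 110 chips; eligible B, C, D, E, F
Layer 23-32: 10 each from B, C, D, F = 10*4 = 40 chips; eligible B, C, D, F
Layer 33-51: 19 each from B, C, D = 19*3 = 57 chips; eligible B, C, D

Pot 1: 110 chips, eligible: B, C, D, E, F
Pot 2: 40 chips, eligible: B, C, D, F
Pot 3: 57 chips, eligible: B, C, D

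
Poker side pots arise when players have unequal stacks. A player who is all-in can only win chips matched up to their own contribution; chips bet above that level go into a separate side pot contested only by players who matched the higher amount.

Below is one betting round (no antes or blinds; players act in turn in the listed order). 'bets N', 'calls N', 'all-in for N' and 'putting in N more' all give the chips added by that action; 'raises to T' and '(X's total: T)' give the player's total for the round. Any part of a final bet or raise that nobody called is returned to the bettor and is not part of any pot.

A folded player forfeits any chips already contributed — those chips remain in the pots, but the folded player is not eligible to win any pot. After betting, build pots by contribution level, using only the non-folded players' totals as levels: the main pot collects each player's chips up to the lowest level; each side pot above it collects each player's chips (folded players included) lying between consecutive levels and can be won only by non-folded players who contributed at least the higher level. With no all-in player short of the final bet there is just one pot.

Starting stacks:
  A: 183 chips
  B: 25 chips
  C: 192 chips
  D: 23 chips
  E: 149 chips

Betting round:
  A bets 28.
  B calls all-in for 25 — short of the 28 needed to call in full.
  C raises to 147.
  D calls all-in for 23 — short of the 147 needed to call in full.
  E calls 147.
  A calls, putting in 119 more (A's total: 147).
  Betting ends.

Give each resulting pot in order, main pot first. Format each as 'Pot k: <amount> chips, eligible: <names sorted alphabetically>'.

Pot 1: 115 chips, eligible: A, B, C, D, E
Pot 2: 8 chips, eligible: A, B, C, E
Pot 3: 366 chips, eligible: A, C, E

Derivation:
Contributions: A=147, B=25, C=147, D=23, E=147
Pot levels (distinct totals of non-folded players): 23, 25, 147
Layer 1-23: 23 each from A, B, C, D, E = 23*5 = 115 chips; eligible A, B, C, D, E
Layer 24-25: 2 each from A, B, C, E = 2*4 = 8 chips; eligible A, B, C, E
Layer 26-147: 122 each from A, C, E = 122*3 = 366 chips; eligible A, C, E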